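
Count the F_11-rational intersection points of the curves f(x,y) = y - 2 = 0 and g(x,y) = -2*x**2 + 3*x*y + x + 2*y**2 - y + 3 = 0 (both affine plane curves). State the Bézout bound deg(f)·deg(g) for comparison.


Common zeros: {(10, 2)}; count = 1; Bézout bound = 2.

deg(f) = 1, deg(g) = 2, so Bézout bound = 2.
Scan x ∈ F_11. For each x, list the y ∈ F_11 with f(x, y) ≡ 0 and those with g(x, y) ≡ 0 (mod 11); the common zeros in that column are the intersection.
  x = 0: f ≡ 0 at y ∈ {2}; g ≡ 0 at y ∈ ∅; common: ∅.
  x = 1: f ≡ 0 at y ∈ {2}; g ≡ 0 at y ∈ ∅; common: ∅.
  x = 2: f ≡ 0 at y ∈ {2}; g ≡ 0 at y ∈ {6, 8}; common: ∅.
  x = 3: f ≡ 0 at y ∈ {2}; g ≡ 0 at y ∈ ∅; common: ∅.
  x = 4: f ≡ 0 at y ∈ {2}; g ≡ 0 at y ∈ ∅; common: ∅.
  x = 5: f ≡ 0 at y ∈ {2}; g ≡ 0 at y ∈ {7, 8}; common: ∅.
  x = 6: f ≡ 0 at y ∈ {2}; g ≡ 0 at y ∈ {1, 7}; common: ∅.
  x = 7: f ≡ 0 at y ∈ {2}; g ≡ 0 at y ∈ {0, 1}; common: ∅.
  x = 8: f ≡ 0 at y ∈ {2}; g ≡ 0 at y ∈ ∅; common: ∅.
  x = 9: f ≡ 0 at y ∈ {2}; g ≡ 0 at y ∈ ∅; common: ∅.
  x = 10: f ≡ 0 at y ∈ {2}; g ≡ 0 at y ∈ {0, 2}; common: {2}.
Collecting: common zeros = {(10, 2)}, so the count is 1.
Comparison with the Bézout bound: 1 ≤ 2 = deg(f)·deg(g), as expected for curves with no common component (the affine F_11-count falls short of the bound because intersections may lie at infinity, over extension fields, or carry multiplicity).


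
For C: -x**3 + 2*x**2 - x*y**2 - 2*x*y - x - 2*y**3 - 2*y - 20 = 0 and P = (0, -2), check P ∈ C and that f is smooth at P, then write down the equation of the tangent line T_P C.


Tangent line at P: -x - 26*y - 52 = 0.

Step 1: f(0, -2) = 0, so P lies on C.
Step 2: partial derivatives
  f_x(x, y) = -3*x**2 + 4*x - y**2 - 2*y - 1, f_y(x, y) = -2*x*y - 2*x - 6*y**2 - 2.
  f_x(P) = -1, f_y(P) = -26 (gradient nonzero, so P is smooth).
Step 3: tangent line at P: -1·(x − 0) + -26·(y − -2) = 0.
Expanding: -x - 26*y - 52 = 0.


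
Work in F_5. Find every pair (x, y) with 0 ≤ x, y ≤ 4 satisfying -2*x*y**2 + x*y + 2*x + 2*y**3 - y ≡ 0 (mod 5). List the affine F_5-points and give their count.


Affine F_5-points: {(0, 0), (1, 2), (2, 3), (4, 1), (4, 4)}; count = 5.

For each of the 25 pairs (x, y) ∈ F_5², evaluate f(x, y) mod 5. Record the zeros.
  x = 0: [0↦0, 1↦1, 2↦4, 3↦1, 4↦4]  zeros at y ∈ {0}
  x = 1: [0↦2, 1↦2, 2↦0, 3↦3, 4↦3]  zeros at y ∈ {2}
  x = 2: [0↦4, 1↦3, 2↦1, 3↦0, 4↦2]  zeros at y ∈ {3}
  x = 3: [0↦1, 1↦4, 2↦2, 3↦2, 4↦1]  zeros at y ∈ ∅
  x = 4: [0↦3, 1↦0, 2↦3, 3↦4, 4↦0]  zeros at y ∈ {1, 4}
Collecting zeros: affine points = {(0, 0), (1, 2), (2, 3), (4, 1), (4, 4)}.
Total count |C(F_5)_aff| = 5.


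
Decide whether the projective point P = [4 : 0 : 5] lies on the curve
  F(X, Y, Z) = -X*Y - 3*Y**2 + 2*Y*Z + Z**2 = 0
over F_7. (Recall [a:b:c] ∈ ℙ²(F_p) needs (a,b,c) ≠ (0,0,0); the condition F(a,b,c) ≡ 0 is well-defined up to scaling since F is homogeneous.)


F(4,0,5) ≡ 4 (mod 7); P is NOT on the curve.

Evaluate F(4, 0, 5) term-by-term (mod 7).
  -X*Y ↦ -1·4·0·1 = 0
  -3*Y**2 ↦ -3·1·0·1 = 0
  2*Y*Z ↦ 2·1·0·5 = 0
  Z**2 ↦ 1·1·1·25 = 25
Sum: F(4, 0, 5) = (0) + (0) + (0) + (25) = 25.
Reducing mod 7: 25 ≡ 4 (mod 7).
Since F(a, b, c) ≡ 4 ≠ 0 (mod 7), P does NOT lie on the curve.


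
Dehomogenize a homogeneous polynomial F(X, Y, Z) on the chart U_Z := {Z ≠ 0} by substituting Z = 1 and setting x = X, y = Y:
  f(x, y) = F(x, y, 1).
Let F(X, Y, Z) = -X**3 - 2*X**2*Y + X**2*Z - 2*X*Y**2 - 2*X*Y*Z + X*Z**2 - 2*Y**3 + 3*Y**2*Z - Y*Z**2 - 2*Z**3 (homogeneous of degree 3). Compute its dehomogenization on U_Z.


f(x, y) = -x**3 - 2*x**2*y + x**2 - 2*x*y**2 - 2*x*y + x - 2*y**3 + 3*y**2 - y - 2

On U_Z we set Z = 1. Each monomial c·X^i·Y^j·Z^k in F becomes c·x^i·y^j·1^k = c·x^i·y^j.
Substituting Z = 1: F(X, Y, 1) = -x**3 - 2*x**2*y + x**2 - 2*x*y**2 - 2*x*y + x - 2*y**3 + 3*y**2 - y - 2.
Note: deg(f) ≤ deg(F) = 3; strict inequality happens when F is divisible by Z (lost terms).


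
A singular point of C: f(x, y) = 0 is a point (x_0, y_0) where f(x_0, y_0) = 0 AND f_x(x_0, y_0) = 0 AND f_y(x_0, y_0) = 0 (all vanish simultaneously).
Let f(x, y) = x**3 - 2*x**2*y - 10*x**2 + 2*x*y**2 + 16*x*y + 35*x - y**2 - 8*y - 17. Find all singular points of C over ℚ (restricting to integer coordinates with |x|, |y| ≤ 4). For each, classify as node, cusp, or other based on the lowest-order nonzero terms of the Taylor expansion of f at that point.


Singular points: {(1, -3)}; classification: node.

Compute partial derivatives:
  f_x = 3*x**2 - 4*x*y - 20*x + 2*y**2 + 16*y + 35.
  f_y = -2*x**2 + 4*x*y + 16*x - 2*y - 8.
Scan x_0 ∈ {−4, ..., 4}. For each x_0, f_y(x_0, y) is a polynomial in y; find its integer roots y ∈ {−4, ..., 4}, then test f_x and f at those candidates.
  x = -4: f_y(-4, y) = -18*y - 104; no integer root y with |y| ≤ 4.
  x = -3: f_y(-3, y) = -14*y - 74; no integer root y with |y| ≤ 4.
  x = -2: f_y(-2, y) = -10*y - 48; no integer root y with |y| ≤ 4.
  x = -1: f_y(-1, y) = -6*y - 26; no integer root y with |y| ≤ 4.
  x = 0: f_y(0, y) = -2*y - 8; vanishes at y ∈ {-4}. (0, -4): f_x = 3 ≠ 0.
  x = 1: f_y(1, y) = 2*y + 6; vanishes at y ∈ {-3}. (1, -3): f_x = 0, f = 0 — SINGULAR.
  x = 2: f_y(2, y) = 6*y + 16; no integer root y with |y| ≤ 4.
  x = 3: f_y(3, y) = 10*y + 22; no integer root y with |y| ≤ 4.
  x = 4: f_y(4, y) = 14*y + 24; no integer root y with |y| ≤ 4.
Only singular point on the grid: (1, -3).
Classify: substitute x = 1 + u, y = -3 + v and expand: f = u**3 - 2*u**2*v - u**2 + 2*u*v**2 + v**2.
No constant or linear terms (consistent with a singular point). Quadratic part: -u**2 + v**2. Cubic part: u**3 - 2*u**2*v + 2*u*v**2.
The quadratic part v**2 - u**2 = (v − u)(v + u) splits into two distinct linear factors, so there are two distinct tangent lines y − -3 = ±(x − 1) — this is a node (ordinary double point).
Classification: node.


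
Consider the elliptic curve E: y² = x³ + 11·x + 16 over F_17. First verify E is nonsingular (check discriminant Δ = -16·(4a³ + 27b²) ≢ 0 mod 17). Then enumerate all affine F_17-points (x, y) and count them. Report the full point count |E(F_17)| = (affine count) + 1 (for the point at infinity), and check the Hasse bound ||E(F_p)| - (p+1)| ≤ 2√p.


Affine points = {(0, 4), (0, 13), (3, 5), (3, 12), (5, 3), (5, 14), (6, 3), (6, 14), (8, 2), (8, 15), (10, 2), (10, 15), (16, 2), (16, 15)}; affine count = 14; |E(F_17)| = 15.

Discriminant check: Δ ∝ 4a³ + 27b² = 4·11³ + 27·16² = 4·1331 + 27·256 ≡ 13 (mod 17). Nonzero ⇒ E is nonsingular.
For each x ∈ F_17, compute rhs = x³ + 11·x + 16 mod 17, then count y ∈ F_17 with y² ≡ rhs.
  x = 0: rhs = 16, matching y values: 4, 13 (2 points).
  x = 1: rhs = 11, matching y values: none (0 points).
  x = 2: rhs = 12, matching y values: none (0 points).
  x = 3: rhs = 8, matching y values: 5, 12 (2 points).
  x = 4: rhs = 5, matching y values: none (0 points).
  x = 5: rhs = 9, matching y values: 3, 14 (2 points).
  x = 6: rhs = 9, matching y values: 3, 14 (2 points).
  x = 7: rhs = 11, matching y values: none (0 points).
  x = 8: rhs = 4, matching y values: 2, 15 (2 points).
  x = 9: rhs = 11, matching y values: none (0 points).
  x = 10: rhs = 4, matching y values: 2, 15 (2 points).
  x = 11: rhs = 6, matching y values: none (0 points).
  x = 12: rhs = 6, matching y values: none (0 points).
  x = 13: rhs = 10, matching y values: none (0 points).
  x = 14: rhs = 7, matching y values: none (0 points).
  x = 15: rhs = 3, matching y values: none (0 points).
  x = 16: rhs = 4, matching y values: 2, 15 (2 points).
Total affine count: 14.
Full point count |E(F_17)| = 14 + 1 = 15.
Hasse bound: |15 − (17+1)| = |-3| = 3 ≤ 2√17 ≈ 8.2462 ✓.


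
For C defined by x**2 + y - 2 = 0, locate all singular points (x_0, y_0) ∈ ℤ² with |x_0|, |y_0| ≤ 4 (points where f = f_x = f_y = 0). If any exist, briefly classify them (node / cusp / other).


No singular points in the scanned grid; C is smooth there.

Compute partial derivatives:
  f_x = 2*x.
  f_y = 1.
f_y = 1 is a nonzero constant, so f_y never vanishes: no point (x, y) can satisfy f = f_x = f_y = 0. In particular no (x, y) ∈ {−4, ..., 4}² is singular; the curve is smooth.


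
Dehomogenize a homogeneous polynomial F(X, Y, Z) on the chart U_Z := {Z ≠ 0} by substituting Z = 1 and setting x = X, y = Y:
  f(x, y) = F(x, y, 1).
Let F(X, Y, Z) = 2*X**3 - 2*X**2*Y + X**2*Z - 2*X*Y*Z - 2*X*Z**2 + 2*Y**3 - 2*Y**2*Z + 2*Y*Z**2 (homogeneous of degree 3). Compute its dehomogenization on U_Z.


f(x, y) = 2*x**3 - 2*x**2*y + x**2 - 2*x*y - 2*x + 2*y**3 - 2*y**2 + 2*y

On U_Z we set Z = 1. Each monomial c·X^i·Y^j·Z^k in F becomes c·x^i·y^j·1^k = c·x^i·y^j.
Substituting Z = 1: F(X, Y, 1) = 2*x**3 - 2*x**2*y + x**2 - 2*x*y - 2*x + 2*y**3 - 2*y**2 + 2*y.
Note: deg(f) ≤ deg(F) = 3; strict inequality happens when F is divisible by Z (lost terms).


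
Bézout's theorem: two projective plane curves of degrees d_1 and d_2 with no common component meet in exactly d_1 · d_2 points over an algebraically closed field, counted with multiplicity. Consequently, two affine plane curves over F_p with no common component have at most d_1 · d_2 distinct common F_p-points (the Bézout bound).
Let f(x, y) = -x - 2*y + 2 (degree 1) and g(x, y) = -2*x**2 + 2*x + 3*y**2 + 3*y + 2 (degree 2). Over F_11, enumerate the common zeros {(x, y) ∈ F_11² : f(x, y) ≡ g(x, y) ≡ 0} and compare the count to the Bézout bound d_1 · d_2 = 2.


Common zeros: {(4, 10), (5, 4)}; count = 2; Bézout bound = 2.

deg(f) = 1, deg(g) = 2, so Bézout bound = 2.
Scan x ∈ F_11. For each x, list the y ∈ F_11 with f(x, y) ≡ 0 and those with g(x, y) ≡ 0 (mod 11); the common zeros in that column are the intersection.
  x = 0: f ≡ 0 at y ∈ {1}; g ≡ 0 at y ∈ ∅; common: ∅.
  x = 1: f ≡ 0 at y ∈ {6}; g ≡ 0 at y ∈ ∅; common: ∅.
  x = 2: f ≡ 0 at y ∈ {0}; g ≡ 0 at y ∈ {5}; common: ∅.
  x = 3: f ≡ 0 at y ∈ {5}; g ≡ 0 at y ∈ ∅; common: ∅.
  x = 4: f ≡ 0 at y ∈ {10}; g ≡ 0 at y ∈ {0, 10}; common: {10}.
  x = 5: f ≡ 0 at y ∈ {4}; g ≡ 0 at y ∈ {4, 6}; common: {4}.
  x = 6: f ≡ 0 at y ∈ {9}; g ≡ 0 at y ∈ {3, 7}; common: ∅.
  x = 7: f ≡ 0 at y ∈ {3}; g ≡ 0 at y ∈ {4, 6}; common: ∅.
  x = 8: f ≡ 0 at y ∈ {8}; g ≡ 0 at y ∈ {0, 10}; common: ∅.
  x = 9: f ≡ 0 at y ∈ {2}; g ≡ 0 at y ∈ ∅; common: ∅.
  x = 10: f ≡ 0 at y ∈ {7}; g ≡ 0 at y ∈ {5}; common: ∅.
Collecting: common zeros = {(4, 10), (5, 4)}, so the count is 2.
Comparison with the Bézout bound: 2 ≤ 2 = deg(f)·deg(g), as expected for curves with no common component (the bound is attained).


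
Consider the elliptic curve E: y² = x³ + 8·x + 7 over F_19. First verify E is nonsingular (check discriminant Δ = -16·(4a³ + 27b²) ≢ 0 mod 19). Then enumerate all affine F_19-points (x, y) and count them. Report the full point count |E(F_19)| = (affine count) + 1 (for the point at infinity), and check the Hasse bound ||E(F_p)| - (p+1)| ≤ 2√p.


Affine points = {(0, 8), (0, 11), (1, 4), (1, 15), (3, 1), (3, 18), (5, 1), (5, 18), (6, 9), (6, 10), (7, 8), (7, 11), (10, 2), (10, 17), (11, 1), (11, 18), (12, 8), (12, 11), (13, 3), (13, 16), (15, 5), (15, 14), (18, 6), (18, 13)}; affine count = 24; |E(F_19)| = 25.

Discriminant check: Δ ∝ 4a³ + 27b² = 4·8³ + 27·7² = 4·512 + 27·49 ≡ 8 (mod 19). Nonzero ⇒ E is nonsingular.
For each x ∈ F_19, compute rhs = x³ + 8·x + 7 mod 19, then count y ∈ F_19 with y² ≡ rhs.
  x = 0: rhs = 7, matching y values: 8, 11 (2 points).
  x = 1: rhs = 16, matching y values: 4, 15 (2 points).
  x = 2: rhs = 12, matching y values: none (0 points).
  x = 3: rhs = 1, matching y values: 1, 18 (2 points).
  x = 4: rhs = 8, matching y values: none (0 points).
  x = 5: rhs = 1, matching y values: 1, 18 (2 points).
  x = 6: rhs = 5, matching y values: 9, 10 (2 points).
  x = 7: rhs = 7, matching y values: 8, 11 (2 points).
  x = 8: rhs = 13, matching y values: none (0 points).
  x = 9: rhs = 10, matching y values: none (0 points).
  x = 10: rhs = 4, matching y values: 2, 17 (2 points).
  x = 11: rhs = 1, matching y values: 1, 18 (2 points).
  x = 12: rhs = 7, matching y values: 8, 11 (2 points).
  x = 13: rhs = 9, matching y values: 3, 16 (2 points).
  x = 14: rhs = 13, matching y values: none (0 points).
  x = 15: rhs = 6, matching y values: 5, 14 (2 points).
  x = 16: rhs = 13, matching y values: none (0 points).
  x = 17: rhs = 2, matching y values: none (0 points).
  x = 18: rhs = 17, matching y values: 6, 13 (2 points).
Total affine count: 24.
Full point count |E(F_19)| = 24 + 1 = 25.
Hasse bound: |25 − (19+1)| = |5| = 5 ≤ 2√19 ≈ 8.7178 ✓.


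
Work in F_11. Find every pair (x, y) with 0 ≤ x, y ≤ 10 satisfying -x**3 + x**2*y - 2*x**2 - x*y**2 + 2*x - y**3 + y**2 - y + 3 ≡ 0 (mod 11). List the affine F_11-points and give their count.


Affine F_11-points: {(1, 7), (2, 4), (2, 8), (2, 9), (4, 6), (5, 1), (6, 2), (6, 7), (6, 8), (9, 7), (9, 8), (9, 10), (10, 0), (10, 2)}; count = 14.

For each of the 121 pairs (x, y) ∈ F_11², evaluate f(x, y) mod 11. Record the zeros.
  x = 0: [0↦3, 1↦2, 2↦8, 3↦4, 4↦6, 5↦8, 6↦4, 7↦10, 8↦9, 9↦6, 10↦6]  zeros at y ∈ ∅
  x = 1: [0↦2, 1↦1, 2↦5, 3↦8, 4↦4, 5↦9, 6↦6, 7↦0, 8↦7, 9↦10, 10↦3]  zeros at y ∈ {7}
  x = 2: [0↦2, 1↦3, 2↦7, 3↦8, 4↦0, 5↦10, 6↦10, 7↦5, 8↦0, 9↦0, 10↦10]  zeros at y ∈ {4, 8, 9}
  x = 3: [0↦8, 1↦2, 2↦8, 3↦9, 4↦10, 5↦5, 6↦10, 7↦8, 8↦4, 9↦3, 10↦10]  zeros at y ∈ ∅
  x = 4: [0↦3, 1↦3, 2↦2, 3↦5, 4↦6, 5↦10, 6↦0, 7↦3, 8↦2, 9↦2, 10↦8]  zeros at y ∈ {6}
  x = 5: [0↦3, 1↦0, 2↦5, 3↦1, 4↦4, 5↦8, 6↦7, 7↦6, 8↦10, 9↦2, 10↦9]  zeros at y ∈ {1}
  x = 6: [0↦2, 1↦9, 2↦0, 3↦2, 4↦9, 5↦4, 6↦3, 7↦0, 8↦0, 9↦8, 10↦7]  zeros at y ∈ {2, 7, 8}
  x = 7: [0↦5, 1↦2, 2↦3, 3↦2, 4↦4, 5↦3, 6↦4, 7↦1, 8↦10, 9↦3, 10↦7]  zeros at y ∈ ∅
  x = 8: [0↦6, 1↦6, 2↦8, 3↦6, 4↦5, 5↦10, 6↦4, 7↦3, 8↦1, 9↦3, 10↦3]  zeros at y ∈ ∅
  x = 9: [0↦10, 1↦4, 2↦9, 3↦8, 4↦6, 5↦8, 6↦8, 7↦0, 8↦0, 9↦2, 10↦0]  zeros at y ∈ {7, 8, 10}
  x = 10: [0↦0, 1↦1, 2↦0, 3↦2, 4↦1, 5↦2, 6↦10, 7↦8, 8↦1, 9↦5, 10↦3]  zeros at y ∈ {0, 2}
Collecting zeros: affine points = {(1, 7), (2, 4), (2, 8), (2, 9), (4, 6), (5, 1), (6, 2), (6, 7), (6, 8), (9, 7), (9, 8), (9, 10), (10, 0), (10, 2)}.
Total count |C(F_11)_aff| = 14.


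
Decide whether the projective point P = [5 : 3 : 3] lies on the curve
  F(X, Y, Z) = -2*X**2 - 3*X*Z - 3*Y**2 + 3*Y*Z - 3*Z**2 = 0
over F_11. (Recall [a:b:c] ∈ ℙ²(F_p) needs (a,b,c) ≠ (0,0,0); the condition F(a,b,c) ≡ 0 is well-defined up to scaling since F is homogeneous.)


F(5,3,3) ≡ 10 (mod 11); P is NOT on the curve.

Evaluate F(5, 3, 3) term-by-term (mod 11).
  -2*X**2 ↦ -2·25·1·1 = -50
  -3*X*Z ↦ -3·5·1·3 = -45
  -3*Y**2 ↦ -3·1·9·1 = -27
  3*Y*Z ↦ 3·1·3·3 = 27
  -3*Z**2 ↦ -3·1·1·9 = -27
Sum: F(5, 3, 3) = (-50) + (-45) + (-27) + (27) + (-27) = -122.
Reducing mod 11: -122 ≡ 10 (mod 11).
Since F(a, b, c) ≡ 10 ≠ 0 (mod 11), P does NOT lie on the curve.


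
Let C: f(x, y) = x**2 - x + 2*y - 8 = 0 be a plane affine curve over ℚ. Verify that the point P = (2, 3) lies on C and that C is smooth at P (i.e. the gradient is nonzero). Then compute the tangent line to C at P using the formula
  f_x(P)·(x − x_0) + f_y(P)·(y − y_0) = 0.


Tangent line at P: 3*x + 2*y - 12 = 0.

Step 1: f(2, 3) = 0, so P lies on C.
Step 2: partial derivatives
  f_x(x, y) = 2*x - 1, f_y(x, y) = 2.
  f_x(P) = 3, f_y(P) = 2 (gradient nonzero, so P is smooth).
Step 3: tangent line at P: 3·(x − 2) + 2·(y − 3) = 0.
Expanding: 3*x + 2*y - 12 = 0.


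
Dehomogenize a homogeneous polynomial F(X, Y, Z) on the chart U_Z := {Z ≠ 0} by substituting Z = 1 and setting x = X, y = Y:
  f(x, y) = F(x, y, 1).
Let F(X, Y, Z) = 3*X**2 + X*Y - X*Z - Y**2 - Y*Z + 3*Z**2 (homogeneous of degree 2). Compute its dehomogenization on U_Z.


f(x, y) = 3*x**2 + x*y - x - y**2 - y + 3

On U_Z we set Z = 1. Each monomial c·X^i·Y^j·Z^k in F becomes c·x^i·y^j·1^k = c·x^i·y^j.
Substituting Z = 1: F(X, Y, 1) = 3*x**2 + x*y - x - y**2 - y + 3.
Note: deg(f) ≤ deg(F) = 2; strict inequality happens when F is divisible by Z (lost terms).


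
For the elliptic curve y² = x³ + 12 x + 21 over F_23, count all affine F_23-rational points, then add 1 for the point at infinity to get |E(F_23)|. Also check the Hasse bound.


Affine points = {(4, 8), (4, 15), (8, 10), (8, 13), (11, 9), (11, 14), (14, 9), (14, 14), (16, 10), (16, 13), (17, 3), (17, 20), (19, 1), (19, 22), (20, 2), (20, 21), (21, 9), (21, 14), (22, 10), (22, 13)}; affine count = 20; |E(F_23)| = 21.

Discriminant check: Δ ∝ 4a³ + 27b² = 4·12³ + 27·21² = 4·1728 + 27·441 ≡ 5 (mod 23). Nonzero ⇒ E is nonsingular.
For each x ∈ F_23, compute rhs = x³ + 12·x + 21 mod 23, then count y ∈ F_23 with y² ≡ rhs.
  x = 0: rhs = 21, matching y values: none (0 points).
  x = 1: rhs = 11, matching y values: none (0 points).
  x = 2: rhs = 7, matching y values: none (0 points).
  x = 3: rhs = 15, matching y values: none (0 points).
  x = 4: rhs = 18, matching y values: 8, 15 (2 points).
  x = 5: rhs = 22, matching y values: none (0 points).
  x = 6: rhs = 10, matching y values: none (0 points).
  x = 7: rhs = 11, matching y values: none (0 points).
  x = 8: rhs = 8, matching y values: 10, 13 (2 points).
  x = 9: rhs = 7, matching y values: none (0 points).
  x = 10: rhs = 14, matching y values: none (0 points).
  x = 11: rhs = 12, matching y values: 9, 14 (2 points).
  x = 12: rhs = 7, matching y values: none (0 points).
  x = 13: rhs = 5, matching y values: none (0 points).
  x = 14: rhs = 12, matching y values: 9, 14 (2 points).
  x = 15: rhs = 11, matching y values: none (0 points).
  x = 16: rhs = 8, matching y values: 10, 13 (2 points).
  x = 17: rhs = 9, matching y values: 3, 20 (2 points).
  x = 18: rhs = 20, matching y values: none (0 points).
  x = 19: rhs = 1, matching y values: 1, 22 (2 points).
  x = 20: rhs = 4, matching y values: 2, 21 (2 points).
  x = 21: rhs = 12, matching y values: 9, 14 (2 points).
  x = 22: rhs = 8, matching y values: 10, 13 (2 points).
Total affine count: 20.
Full point count |E(F_23)| = 20 + 1 = 21.
Hasse bound: |21 − (23+1)| = |-3| = 3 ≤ 2√23 ≈ 9.5917 ✓.


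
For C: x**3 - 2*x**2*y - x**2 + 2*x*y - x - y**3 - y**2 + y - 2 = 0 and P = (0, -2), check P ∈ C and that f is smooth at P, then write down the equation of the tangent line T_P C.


Tangent line at P: -5*x - 7*y - 14 = 0.

Step 1: f(0, -2) = 0, so P lies on C.
Step 2: partial derivatives
  f_x(x, y) = 3*x**2 - 4*x*y - 2*x + 2*y - 1, f_y(x, y) = -2*x**2 + 2*x - 3*y**2 - 2*y + 1.
  f_x(P) = -5, f_y(P) = -7 (gradient nonzero, so P is smooth).
Step 3: tangent line at P: -5·(x − 0) + -7·(y − -2) = 0.
Expanding: -5*x - 7*y - 14 = 0.


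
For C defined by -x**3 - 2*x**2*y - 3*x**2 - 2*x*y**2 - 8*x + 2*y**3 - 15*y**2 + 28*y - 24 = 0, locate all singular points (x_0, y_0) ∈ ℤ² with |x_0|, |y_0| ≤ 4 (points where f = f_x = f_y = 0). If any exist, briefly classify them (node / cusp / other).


Singular points: {(-2, 2)}; classification: node.

Compute partial derivatives:
  f_x = -3*x**2 - 4*x*y - 6*x - 2*y**2 - 8.
  f_y = -2*x**2 - 4*x*y + 6*y**2 - 30*y + 28.
Scan x_0 ∈ {−4, ..., 4}. For each x_0, f_y(x_0, y) is a polynomial in y; find its integer roots y ∈ {−4, ..., 4}, then test f_x and f at those candidates.
  x = -4: f_y(-4, y) = 6*y**2 - 14*y - 4; no integer root y with |y| ≤ 4.
  x = -3: f_y(-3, y) = 6*y**2 - 18*y + 10; no integer root y with |y| ≤ 4.
  x = -2: f_y(-2, y) = 6*y**2 - 22*y + 20; vanishes at y ∈ {2}. (-2, 2): f_x = 0, f = 0 — SINGULAR.
  x = -1: f_y(-1, y) = 6*y**2 - 26*y + 26; no integer root y with |y| ≤ 4.
  x = 0: f_y(0, y) = 6*y**2 - 30*y + 28; no integer root y with |y| ≤ 4.
  x = 1: f_y(1, y) = 6*y**2 - 34*y + 26; no integer root y with |y| ≤ 4.
  x = 2: f_y(2, y) = 6*y**2 - 38*y + 20; no integer root y with |y| ≤ 4.
  x = 3: f_y(3, y) = 6*y**2 - 42*y + 10; no integer root y with |y| ≤ 4.
  x = 4: f_y(4, y) = 6*y**2 - 46*y - 4; no integer root y with |y| ≤ 4.
Only singular point on the grid: (-2, 2).
Classify: substitute x = -2 + u, y = 2 + v and expand: f = -u**3 - 2*u**2*v - u**2 - 2*u*v**2 + 2*v**3 + v**2.
No constant or linear terms (consistent with a singular point). Quadratic part: -u**2 + v**2. Cubic part: -u**3 - 2*u**2*v - 2*u*v**2 + 2*v**3.
The quadratic part v**2 - u**2 = (v − u)(v + u) splits into two distinct linear factors, so there are two distinct tangent lines y − 2 = ±(x − -2) — this is a node (ordinary double point).
Classification: node.


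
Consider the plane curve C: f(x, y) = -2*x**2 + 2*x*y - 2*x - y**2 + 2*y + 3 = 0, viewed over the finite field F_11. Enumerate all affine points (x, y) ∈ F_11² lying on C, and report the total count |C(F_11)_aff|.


Affine F_11-points: {(0, 3), (0, 10), (1, 7), (1, 8), (2, 3), (5, 5), (5, 7), (6, 6), (6, 8), (9, 10), (10, 5), (10, 6)}; count = 12.

For each of the 121 pairs (x, y) ∈ F_11², evaluate f(x, y) mod 11. Record the zeros.
  x = 0: [0↦3, 1↦4, 2↦3, 3↦0, 4↦6, 5↦10, 6↦1, 7↦1, 8↦10, 9↦6, 10↦0]  zeros at y ∈ {3, 10}
  x = 1: [0↦10, 1↦2, 2↦3, 3↦2, 4↦10, 5↦5, 6↦9, 7↦0, 8↦0, 9↦9, 10↦5]  zeros at y ∈ {7, 8}
  x = 2: [0↦2, 1↦7, 2↦10, 3↦0, 4↦10, 5↦7, 6↦2, 7↦6, 8↦8, 9↦8, 10↦6]  zeros at y ∈ {3}
  x = 3: [0↦1, 1↦8, 2↦2, 3↦5, 4↦6, 5↦5, 6↦2, 7↦8, 8↦1, 9↦3, 10↦3]  zeros at y ∈ ∅
  x = 4: [0↦7, 1↦5, 2↦1, 3↦6, 4↦9, 5↦10, 6↦9, 7↦6, 8↦1, 9↦5, 10↦7]  zeros at y ∈ ∅
  x = 5: [0↦9, 1↦9, 2↦7, 3↦3, 4↦8, 5↦0, 6↦1, 7↦0, 8↦8, 9↦3, 10↦7]  zeros at y ∈ {5, 7}
  x = 6: [0↦7, 1↦9, 2↦9, 3↦7, 4↦3, 5↦8, 6↦0, 7↦1, 8↦0, 9↦8, 10↦3]  zeros at y ∈ {6, 8}
  x = 7: [0↦1, 1↦5, 2↦7, 3↦7, 4↦5, 5↦1, 6↦6, 7↦9, 8↦10, 9↦9, 10↦6]  zeros at y ∈ ∅
  x = 8: [0↦2, 1↦8, 2↦1, 3↦3, 4↦3, 5↦1, 6↦8, 7↦2, 8↦5, 9↦6, 10↦5]  zeros at y ∈ ∅
  x = 9: [0↦10, 1↦7, 2↦2, 3↦6, 4↦8, 5↦8, 6↦6, 7↦2, 8↦7, 9↦10, 10↦0]  zeros at y ∈ {10}
  x = 10: [0↦3, 1↦2, 2↦10, 3↦5, 4↦9, 5↦0, 6↦0, 7↦9, 8↦5, 9↦10, 10↦2]  zeros at y ∈ {5, 6}
Collecting zeros: affine points = {(0, 3), (0, 10), (1, 7), (1, 8), (2, 3), (5, 5), (5, 7), (6, 6), (6, 8), (9, 10), (10, 5), (10, 6)}.
Total count |C(F_11)_aff| = 12.


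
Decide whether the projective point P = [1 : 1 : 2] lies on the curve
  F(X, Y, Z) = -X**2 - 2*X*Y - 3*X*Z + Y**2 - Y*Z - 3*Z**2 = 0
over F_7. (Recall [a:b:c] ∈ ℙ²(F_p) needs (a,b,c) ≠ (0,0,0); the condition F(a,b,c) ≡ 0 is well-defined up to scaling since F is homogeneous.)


F(1,1,2) ≡ 6 (mod 7); P is NOT on the curve.

Evaluate F(1, 1, 2) term-by-term (mod 7).
  -X**2 ↦ -1·1·1·1 = -1
  -2*X*Y ↦ -2·1·1·1 = -2
  -3*X*Z ↦ -3·1·1·2 = -6
  Y**2 ↦ 1·1·1·1 = 1
  -Y*Z ↦ -1·1·1·2 = -2
  -3*Z**2 ↦ -3·1·1·4 = -12
Sum: F(1, 1, 2) = (-1) + (-2) + (-6) + (1) + (-2) + (-12) = -22.
Reducing mod 7: -22 ≡ 6 (mod 7).
Since F(a, b, c) ≡ 6 ≠ 0 (mod 7), P does NOT lie on the curve.


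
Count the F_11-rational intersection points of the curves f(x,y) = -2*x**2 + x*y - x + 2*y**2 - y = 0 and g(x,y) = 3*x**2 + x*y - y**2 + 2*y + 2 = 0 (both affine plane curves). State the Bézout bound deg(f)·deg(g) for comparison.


Common zeros: {(0, 6), (5, 0)}; count = 2; Bézout bound = 4.

deg(f) = 2, deg(g) = 2, so Bézout bound = 4.
Scan x ∈ F_11. For each x, list the y ∈ F_11 with f(x, y) ≡ 0 and those with g(x, y) ≡ 0 (mod 11); the common zeros in that column are the intersection.
  x = 0: f ≡ 0 at y ∈ {0, 6}; g ≡ 0 at y ∈ {6, 7}; common: {6}.
  x = 1: f ≡ 0 at y ∈ ∅; g ≡ 0 at y ∈ ∅; common: ∅.
  x = 2: f ≡ 0 at y ∈ {2, 3}; g ≡ 0 at y ∈ ∅; common: ∅.
  x = 3: f ≡ 0 at y ∈ ∅; g ≡ 0 at y ∈ {1, 4}; common: ∅.
  x = 4: f ≡ 0 at y ∈ {2}; g ≡ 0 at y ∈ {1, 5}; common: ∅.
  x = 5: f ≡ 0 at y ∈ {0, 9}; g ≡ 0 at y ∈ {0, 7}; common: {0}.
  x = 6: f ≡ 0 at y ∈ {7}; g ≡ 0 at y ∈ {0, 8}; common: ∅.
  x = 7: f ≡ 0 at y ∈ ∅; g ≡ 0 at y ∈ ∅; common: ∅.
  x = 8: f ≡ 0 at y ∈ {6, 7}; g ≡ 0 at y ∈ ∅; common: ∅.
  x = 9: f ≡ 0 at y ∈ ∅; g ≡ 0 at y ∈ {5, 6}; common: ∅.
  x = 10: f ≡ 0 at y ∈ {3, 9}; g ≡ 0 at y ∈ ∅; common: ∅.
Collecting: common zeros = {(0, 6), (5, 0)}, so the count is 2.
Comparison with the Bézout bound: 2 ≤ 4 = deg(f)·deg(g), as expected for curves with no common component (the affine F_11-count falls short of the bound because intersections may lie at infinity, over extension fields, or carry multiplicity).


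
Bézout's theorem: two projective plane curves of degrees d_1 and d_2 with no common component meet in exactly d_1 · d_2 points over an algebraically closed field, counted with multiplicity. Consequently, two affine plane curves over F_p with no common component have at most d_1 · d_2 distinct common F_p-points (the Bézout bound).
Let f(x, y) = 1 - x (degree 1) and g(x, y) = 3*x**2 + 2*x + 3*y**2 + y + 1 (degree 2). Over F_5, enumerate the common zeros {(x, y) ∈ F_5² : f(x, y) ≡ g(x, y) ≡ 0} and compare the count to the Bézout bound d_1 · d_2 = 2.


Common zeros: {(1, 1), (1, 2)}; count = 2; Bézout bound = 2.

deg(f) = 1, deg(g) = 2, so Bézout bound = 2.
Scan x ∈ F_5. For each x, list the y ∈ F_5 with f(x, y) ≡ 0 and those with g(x, y) ≡ 0 (mod 5); the common zeros in that column are the intersection.
  x = 0: f ≡ 0 at y ∈ ∅; g ≡ 0 at y ∈ {1, 2}; common: ∅.
  x = 1: f ≡ 0 at y ∈ {0, 1, 2, 3, 4}; g ≡ 0 at y ∈ {1, 2}; common: {1, 2}.
  x = 2: f ≡ 0 at y ∈ ∅; g ≡ 0 at y ∈ ∅; common: ∅.
  x = 3: f ≡ 0 at y ∈ ∅; g ≡ 0 at y ∈ ∅; common: ∅.
  x = 4: f ≡ 0 at y ∈ ∅; g ≡ 0 at y ∈ ∅; common: ∅.
Collecting: common zeros = {(1, 1), (1, 2)}, so the count is 2.
Comparison with the Bézout bound: 2 ≤ 2 = deg(f)·deg(g), as expected for curves with no common component (the bound is attained).


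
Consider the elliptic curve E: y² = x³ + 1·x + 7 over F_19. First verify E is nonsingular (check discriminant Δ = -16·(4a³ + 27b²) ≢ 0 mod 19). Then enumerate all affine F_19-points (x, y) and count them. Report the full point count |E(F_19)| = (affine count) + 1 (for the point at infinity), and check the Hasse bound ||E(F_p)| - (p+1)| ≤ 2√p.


Affine points = {(0, 8), (0, 11), (1, 3), (1, 16), (2, 6), (2, 13), (5, 2), (5, 17), (6, 1), (6, 18), (9, 2), (9, 17), (11, 0), (17, 4), (17, 15), (18, 9), (18, 10)}; affine count = 17; |E(F_19)| = 18.

Discriminant check: Δ ∝ 4a³ + 27b² = 4·1³ + 27·7² = 4·1 + 27·49 ≡ 16 (mod 19). Nonzero ⇒ E is nonsingular.
For each x ∈ F_19, compute rhs = x³ + 1·x + 7 mod 19, then count y ∈ F_19 with y² ≡ rhs.
  x = 0: rhs = 7, matching y values: 8, 11 (2 points).
  x = 1: rhs = 9, matching y values: 3, 16 (2 points).
  x = 2: rhs = 17, matching y values: 6, 13 (2 points).
  x = 3: rhs = 18, matching y values: none (0 points).
  x = 4: rhs = 18, matching y values: none (0 points).
  x = 5: rhs = 4, matching y values: 2, 17 (2 points).
  x = 6: rhs = 1, matching y values: 1, 18 (2 points).
  x = 7: rhs = 15, matching y values: none (0 points).
  x = 8: rhs = 14, matching y values: none (0 points).
  x = 9: rhs = 4, matching y values: 2, 17 (2 points).
  x = 10: rhs = 10, matching y values: none (0 points).
  x = 11: rhs = 0, matching y values: 0 (1 points).
  x = 12: rhs = 18, matching y values: none (0 points).
  x = 13: rhs = 13, matching y values: none (0 points).
  x = 14: rhs = 10, matching y values: none (0 points).
  x = 15: rhs = 15, matching y values: none (0 points).
  x = 16: rhs = 15, matching y values: none (0 points).
  x = 17: rhs = 16, matching y values: 4, 15 (2 points).
  x = 18: rhs = 5, matching y values: 9, 10 (2 points).
Total affine count: 17.
Full point count |E(F_19)| = 17 + 1 = 18.
Hasse bound: |18 − (19+1)| = |-2| = 2 ≤ 2√19 ≈ 8.7178 ✓.


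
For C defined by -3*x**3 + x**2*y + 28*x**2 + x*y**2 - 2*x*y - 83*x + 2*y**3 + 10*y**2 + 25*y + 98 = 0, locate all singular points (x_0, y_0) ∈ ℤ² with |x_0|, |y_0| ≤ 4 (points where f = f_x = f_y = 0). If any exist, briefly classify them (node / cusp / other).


Singular points: {(3, -2)}; classification: node.

Compute partial derivatives:
  f_x = -9*x**2 + 2*x*y + 56*x + y**2 - 2*y - 83.
  f_y = x**2 + 2*x*y - 2*x + 6*y**2 + 20*y + 25.
Scan x_0 ∈ {−4, ..., 4}. For each x_0, f_y(x_0, y) is a polynomial in y; find its integer roots y ∈ {−4, ..., 4}, then test f_x and f at those candidates.
  x = -4: f_y(-4, y) = 6*y**2 + 12*y + 49; no integer root y with |y| ≤ 4.
  x = -3: f_y(-3, y) = 6*y**2 + 14*y + 40; no integer root y with |y| ≤ 4.
  x = -2: f_y(-2, y) = 6*y**2 + 16*y + 33; no integer root y with |y| ≤ 4.
  x = -1: f_y(-1, y) = 6*y**2 + 18*y + 28; no integer root y with |y| ≤ 4.
  x = 0: f_y(0, y) = 6*y**2 + 20*y + 25; no integer root y with |y| ≤ 4.
  x = 1: f_y(1, y) = 6*y**2 + 22*y + 24; no integer root y with |y| ≤ 4.
  x = 2: f_y(2, y) = 6*y**2 + 24*y + 25; no integer root y with |y| ≤ 4.
  x = 3: f_y(3, y) = 6*y**2 + 26*y + 28; vanishes at y ∈ {-2}. (3, -2): f_x = 0, f = 0 — SINGULAR.
  x = 4: f_y(4, y) = 6*y**2 + 28*y + 33; no integer root y with |y| ≤ 4.
Only singular point on the grid: (3, -2).
Classify: substitute x = 3 + u, y = -2 + v and expand: f = -3*u**3 + u**2*v - u**2 + u*v**2 + 2*v**3 + v**2.
No constant or linear terms (consistent with a singular point). Quadratic part: -u**2 + v**2. Cubic part: -3*u**3 + u**2*v + u*v**2 + 2*v**3.
The quadratic part v**2 - u**2 = (v − u)(v + u) splits into two distinct linear factors, so there are two distinct tangent lines y − -2 = ±(x − 3) — this is a node (ordinary double point).
Classification: node.


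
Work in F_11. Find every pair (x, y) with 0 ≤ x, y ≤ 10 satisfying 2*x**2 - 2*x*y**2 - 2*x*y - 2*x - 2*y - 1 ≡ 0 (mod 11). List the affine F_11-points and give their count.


Affine F_11-points: {(0, 5), (3, 0), (3, 6), (4, 9), (6, 1), (6, 7), (7, 6), (7, 7), (8, 1), (8, 2), (9, 0), (9, 5), (10, 2), (10, 9)}; count = 14.

For each of the 121 pairs (x, y) ∈ F_11², evaluate f(x, y) mod 11. Record the zeros.
  x = 0: [0↦10, 1↦8, 2↦6, 3↦4, 4↦2, 5↦0, 6↦9, 7↦7, 8↦5, 9↦3, 10↦1]  zeros at y ∈ {5}
  x = 1: [0↦10, 1↦4, 2↦5, 3↦2, 4↦6, 5↦6, 6↦2, 7↦5, 8↦4, 9↦10, 10↦1]  zeros at y ∈ ∅
  x = 2: [0↦3, 1↦4, 2↦8, 3↦4, 4↦3, 5↦5, 6↦10, 7↦7, 8↦7, 9↦10, 10↦5]  zeros at y ∈ ∅
  x = 3: [0↦0, 1↦8, 2↦4, 3↦10, 4↦4, 5↦8, 6↦0, 7↦2, 8↦3, 9↦3, 10↦2]  zeros at y ∈ {0, 6}
  x = 4: [0↦1, 1↦5, 2↦4, 3↦9, 4↦9, 5↦4, 6↦5, 7↦1, 8↦3, 9↦0, 10↦3]  zeros at y ∈ {9}
  x = 5: [0↦6, 1↦6, 2↦8, 3↦1, 4↦7, 5↦4, 6↦3, 7↦4, 8↦7, 9↦1, 10↦8]  zeros at y ∈ ∅
  x = 6: [0↦4, 1↦0, 2↦5, 3↦8, 4↦9, 5↦8, 6↦5, 7↦0, 8↦4, 9↦6, 10↦6]  zeros at y ∈ {1, 7}
  x = 7: [0↦6, 1↦9, 2↦6, 3↦8, 4↦4, 5↦5, 6↦0, 7↦0, 8↦5, 9↦4, 10↦8]  zeros at y ∈ {6, 7}
  x = 8: [0↦1, 1↦0, 2↦0, 3↦1, 4↦3, 5↦6, 6↦10, 7↦4, 8↦10, 9↦6, 10↦3]  zeros at y ∈ {1, 2}
  x = 9: [0↦0, 1↦6, 2↦9, 3↦9, 4↦6, 5↦0, 6↦2, 7↦1, 8↦8, 9↦1, 10↦2]  zeros at y ∈ {0, 5}
  x = 10: [0↦3, 1↦5, 2↦0, 3↦10, 4↦2, 5↦9, 6↦9, 7↦2, 8↦10, 9↦0, 10↦5]  zeros at y ∈ {2, 9}
Collecting zeros: affine points = {(0, 5), (3, 0), (3, 6), (4, 9), (6, 1), (6, 7), (7, 6), (7, 7), (8, 1), (8, 2), (9, 0), (9, 5), (10, 2), (10, 9)}.
Total count |C(F_11)_aff| = 14.


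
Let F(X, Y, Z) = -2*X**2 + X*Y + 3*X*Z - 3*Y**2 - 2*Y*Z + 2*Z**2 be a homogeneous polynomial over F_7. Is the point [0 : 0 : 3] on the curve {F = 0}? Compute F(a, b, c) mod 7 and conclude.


F(0,0,3) ≡ 4 (mod 7); P is NOT on the curve.

Evaluate F(0, 0, 3) term-by-term (mod 7).
  -2*X**2 ↦ -2·0·1·1 = 0
  X*Y ↦ 1·0·0·1 = 0
  3*X*Z ↦ 3·0·1·3 = 0
  -3*Y**2 ↦ -3·1·0·1 = 0
  -2*Y*Z ↦ -2·1·0·3 = 0
  2*Z**2 ↦ 2·1·1·9 = 18
Sum: F(0, 0, 3) = (0) + (0) + (0) + (0) + (0) + (18) = 18.
Reducing mod 7: 18 ≡ 4 (mod 7).
Since F(a, b, c) ≡ 4 ≠ 0 (mod 7), P does NOT lie on the curve.


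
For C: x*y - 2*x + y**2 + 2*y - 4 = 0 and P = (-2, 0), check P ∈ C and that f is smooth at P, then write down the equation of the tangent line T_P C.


Tangent line at P: -2*x - 4 = 0.

Step 1: f(-2, 0) = 0, so P lies on C.
Step 2: partial derivatives
  f_x(x, y) = y - 2, f_y(x, y) = x + 2*y + 2.
  f_x(P) = -2, f_y(P) = 0 (gradient nonzero, so P is smooth).
Step 3: tangent line at P: -2·(x − -2) + 0·(y − 0) = 0.
Expanding: -2*x - 4 = 0.


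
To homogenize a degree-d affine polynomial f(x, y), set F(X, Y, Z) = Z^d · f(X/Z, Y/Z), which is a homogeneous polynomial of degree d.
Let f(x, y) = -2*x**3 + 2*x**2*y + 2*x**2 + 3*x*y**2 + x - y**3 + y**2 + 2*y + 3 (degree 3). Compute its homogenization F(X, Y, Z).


F(X, Y, Z) = -2*X**3 + 2*X**2*Y + 2*X**2*Z + 3*X*Y**2 + X*Z**2 - Y**3 + Y**2*Z + 2*Y*Z**2 + 3*Z**3

deg(f) = 3.
Substitute x = X/Z, y = Y/Z into f, then multiply by Z^3.
  monomial -2·x^3·y^0 ↦ -2·X^3·Y^0·Z^0.
  monomial 2·x^2·y^1 ↦ 2·X^2·Y^1·Z^0.
  monomial 2·x^2·y^0 ↦ 2·X^2·Y^0·Z^1.
  monomial 3·x^1·y^2 ↦ 3·X^1·Y^2·Z^0.
  monomial 1·x^1·y^0 ↦ 1·X^1·Y^0·Z^2.
  monomial -1·x^0·y^3 ↦ -1·X^0·Y^3·Z^0.
  monomial 1·x^0·y^2 ↦ 1·X^0·Y^2·Z^1.
  monomial 2·x^0·y^1 ↦ 2·X^0·Y^1·Z^2.
  monomial 3·x^0·y^0 ↦ 3·X^0·Y^0·Z^3.
Collecting: F(X, Y, Z) = -2*X**3 + 2*X**2*Y + 2*X**2*Z + 3*X*Y**2 + X*Z**2 - Y**3 + Y**2*Z + 2*Y*Z**2 + 3*Z**3.


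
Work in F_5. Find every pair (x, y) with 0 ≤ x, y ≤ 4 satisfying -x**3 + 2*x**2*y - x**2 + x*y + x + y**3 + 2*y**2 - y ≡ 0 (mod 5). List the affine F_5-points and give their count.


Affine F_5-points: {(0, 0), (1, 3), (2, 0), (3, 1), (4, 2), (4, 4)}; count = 6.

For each of the 25 pairs (x, y) ∈ F_5², evaluate f(x, y) mod 5. Record the zeros.
  x = 0: [0↦0, 1↦2, 2↦4, 3↦2, 4↦2]  zeros at y ∈ {0}
  x = 1: [0↦4, 1↦4, 2↦4, 3↦0, 4↦3]  zeros at y ∈ {3}
  x = 2: [0↦0, 1↦2, 2↦4, 3↦2, 4↦2]  zeros at y ∈ {0}
  x = 3: [0↦2, 1↦0, 2↦3, 3↦2, 4↦3]  zeros at y ∈ {1}
  x = 4: [0↦4, 1↦2, 2↦0, 3↦4, 4↦0]  zeros at y ∈ {2, 4}
Collecting zeros: affine points = {(0, 0), (1, 3), (2, 0), (3, 1), (4, 2), (4, 4)}.
Total count |C(F_5)_aff| = 6.


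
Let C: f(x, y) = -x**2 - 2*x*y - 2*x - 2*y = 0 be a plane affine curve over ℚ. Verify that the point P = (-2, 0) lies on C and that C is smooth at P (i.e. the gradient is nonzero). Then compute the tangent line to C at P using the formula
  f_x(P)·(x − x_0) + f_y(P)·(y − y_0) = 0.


Tangent line at P: 2*x + 2*y + 4 = 0.

Step 1: f(-2, 0) = 0, so P lies on C.
Step 2: partial derivatives
  f_x(x, y) = -2*x - 2*y - 2, f_y(x, y) = -2*x - 2.
  f_x(P) = 2, f_y(P) = 2 (gradient nonzero, so P is smooth).
Step 3: tangent line at P: 2·(x − -2) + 2·(y − 0) = 0.
Expanding: 2*x + 2*y + 4 = 0.


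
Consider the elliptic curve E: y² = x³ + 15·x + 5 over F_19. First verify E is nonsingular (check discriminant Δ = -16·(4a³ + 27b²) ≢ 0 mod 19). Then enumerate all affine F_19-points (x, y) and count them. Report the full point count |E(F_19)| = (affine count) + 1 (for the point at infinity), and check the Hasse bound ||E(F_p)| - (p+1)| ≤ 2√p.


Affine points = {(0, 9), (0, 10), (2, 9), (2, 10), (3, 1), (3, 18), (6, 8), (6, 11), (7, 4), (7, 15), (11, 0), (16, 3), (16, 16), (17, 9), (17, 10)}; affine count = 15; |E(F_19)| = 16.

Discriminant check: Δ ∝ 4a³ + 27b² = 4·15³ + 27·5² = 4·3375 + 27·25 ≡ 1 (mod 19). Nonzero ⇒ E is nonsingular.
For each x ∈ F_19, compute rhs = x³ + 15·x + 5 mod 19, then count y ∈ F_19 with y² ≡ rhs.
  x = 0: rhs = 5, matching y values: 9, 10 (2 points).
  x = 1: rhs = 2, matching y values: none (0 points).
  x = 2: rhs = 5, matching y values: 9, 10 (2 points).
  x = 3: rhs = 1, matching y values: 1, 18 (2 points).
  x = 4: rhs = 15, matching y values: none (0 points).
  x = 5: rhs = 15, matching y values: none (0 points).
  x = 6: rhs = 7, matching y values: 8, 11 (2 points).
  x = 7: rhs = 16, matching y values: 4, 15 (2 points).
  x = 8: rhs = 10, matching y values: none (0 points).
  x = 9: rhs = 14, matching y values: none (0 points).
  x = 10: rhs = 15, matching y values: none (0 points).
  x = 11: rhs = 0, matching y values: 0 (1 points).
  x = 12: rhs = 13, matching y values: none (0 points).
  x = 13: rhs = 3, matching y values: none (0 points).
  x = 14: rhs = 14, matching y values: none (0 points).
  x = 15: rhs = 14, matching y values: none (0 points).
  x = 16: rhs = 9, matching y values: 3, 16 (2 points).
  x = 17: rhs = 5, matching y values: 9, 10 (2 points).
  x = 18: rhs = 8, matching y values: none (0 points).
Total affine count: 15.
Full point count |E(F_19)| = 15 + 1 = 16.
Hasse bound: |16 − (19+1)| = |-4| = 4 ≤ 2√19 ≈ 8.7178 ✓.


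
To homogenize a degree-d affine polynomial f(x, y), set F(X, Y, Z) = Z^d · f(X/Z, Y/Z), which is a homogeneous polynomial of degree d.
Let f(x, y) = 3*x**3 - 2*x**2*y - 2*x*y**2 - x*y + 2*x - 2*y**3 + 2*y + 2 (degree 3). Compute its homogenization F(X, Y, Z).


F(X, Y, Z) = 3*X**3 - 2*X**2*Y - 2*X*Y**2 - X*Y*Z + 2*X*Z**2 - 2*Y**3 + 2*Y*Z**2 + 2*Z**3

deg(f) = 3.
Substitute x = X/Z, y = Y/Z into f, then multiply by Z^3.
  monomial 3·x^3·y^0 ↦ 3·X^3·Y^0·Z^0.
  monomial -2·x^2·y^1 ↦ -2·X^2·Y^1·Z^0.
  monomial -2·x^1·y^2 ↦ -2·X^1·Y^2·Z^0.
  monomial -1·x^1·y^1 ↦ -1·X^1·Y^1·Z^1.
  monomial 2·x^1·y^0 ↦ 2·X^1·Y^0·Z^2.
  monomial -2·x^0·y^3 ↦ -2·X^0·Y^3·Z^0.
  monomial 2·x^0·y^1 ↦ 2·X^0·Y^1·Z^2.
  monomial 2·x^0·y^0 ↦ 2·X^0·Y^0·Z^3.
Collecting: F(X, Y, Z) = 3*X**3 - 2*X**2*Y - 2*X*Y**2 - X*Y*Z + 2*X*Z**2 - 2*Y**3 + 2*Y*Z**2 + 2*Z**3.


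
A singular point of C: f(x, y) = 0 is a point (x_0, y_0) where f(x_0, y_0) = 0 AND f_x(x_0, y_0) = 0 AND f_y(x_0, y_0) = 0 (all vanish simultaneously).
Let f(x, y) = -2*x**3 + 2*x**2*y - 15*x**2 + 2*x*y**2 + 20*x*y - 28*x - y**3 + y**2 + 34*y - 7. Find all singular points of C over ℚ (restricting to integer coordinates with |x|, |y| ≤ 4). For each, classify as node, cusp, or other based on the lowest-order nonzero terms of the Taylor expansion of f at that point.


Singular points: {(-3, -2)}; classification: node.

Compute partial derivatives:
  f_x = -6*x**2 + 4*x*y - 30*x + 2*y**2 + 20*y - 28.
  f_y = 2*x**2 + 4*x*y + 20*x - 3*y**2 + 2*y + 34.
Scan x_0 ∈ {−4, ..., 4}. For each x_0, f_y(x_0, y) is a polynomial in y; find its integer roots y ∈ {−4, ..., 4}, then test f_x and f at those candidates.
  x = -4: f_y(-4, y) = -3*y**2 - 14*y - 14; no integer root y with |y| ≤ 4.
  x = -3: f_y(-3, y) = -3*y**2 - 10*y - 8; vanishes at y ∈ {-2}. (-3, -2): f_x = 0, f = 0 — SINGULAR.
  x = -2: f_y(-2, y) = -3*y**2 - 6*y + 2; no integer root y with |y| ≤ 4.
  x = -1: f_y(-1, y) = -3*y**2 - 2*y + 16; vanishes at y ∈ {2}. (-1, 2): f_x = 36 ≠ 0.
  x = 0: f_y(0, y) = -3*y**2 + 2*y + 34; no integer root y with |y| ≤ 4.
  x = 1: f_y(1, y) = -3*y**2 + 6*y + 56; no integer root y with |y| ≤ 4.
  x = 2: f_y(2, y) = -3*y**2 + 10*y + 82; no integer root y with |y| ≤ 4.
  x = 3: f_y(3, y) = -3*y**2 + 14*y + 112; no integer root y with |y| ≤ 4.
  x = 4: f_y(4, y) = -3*y**2 + 18*y + 146; no integer root y with |y| ≤ 4.
Only singular point on the grid: (-3, -2).
Classify: substitute x = -3 + u, y = -2 + v and expand: f = -2*u**3 + 2*u**2*v - u**2 + 2*u*v**2 - v**3 + v**2.
No constant or linear terms (consistent with a singular point). Quadratic part: -u**2 + v**2. Cubic part: -2*u**3 + 2*u**2*v + 2*u*v**2 - v**3.
The quadratic part v**2 - u**2 = (v − u)(v + u) splits into two distinct linear factors, so there are two distinct tangent lines y − -2 = ±(x − -3) — this is a node (ordinary double point).
Classification: node.
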